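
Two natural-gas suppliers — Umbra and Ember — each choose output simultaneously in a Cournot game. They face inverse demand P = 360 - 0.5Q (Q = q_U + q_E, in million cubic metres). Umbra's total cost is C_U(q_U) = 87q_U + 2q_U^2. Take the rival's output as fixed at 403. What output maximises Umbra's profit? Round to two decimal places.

14.30

With the rival's output fixed at 403, Umbra's profit is π_U = (360 - (1/2)·403 - (1/2)q_U)q_U - (87q_U + 2q_U²) = (317/2 - (1/2)q_U)q_U - (87q_U + 2q_U²).
∂π_U/∂q_U = 143/2 - 5q_U = 0, so q_U = 143/10.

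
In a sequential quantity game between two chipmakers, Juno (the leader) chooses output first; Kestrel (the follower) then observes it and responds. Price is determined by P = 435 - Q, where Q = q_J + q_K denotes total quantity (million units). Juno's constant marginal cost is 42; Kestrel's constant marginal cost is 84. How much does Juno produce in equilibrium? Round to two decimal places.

The follower Kestrel best-responds to any q_J: π_K = (435 - Q)q_K - 84q_K.
∂π_K/∂q_K = 351 - q_J - 2q_K = 0 gives the reaction function q_K = (351 - q_J)/2.
The leader anticipates this reaction. Substituting into P = 435 - Q gives P = 519/2 - (1/2)q_J, so π_J = (519/2 - (1/2)q_J)q_J - 42q_J.
The leader's first-order condition 435/2 - q_J = 0 yields q_J = 435/2.
Then q_K = (351 - 435/2)/2 = 267/4.

217.50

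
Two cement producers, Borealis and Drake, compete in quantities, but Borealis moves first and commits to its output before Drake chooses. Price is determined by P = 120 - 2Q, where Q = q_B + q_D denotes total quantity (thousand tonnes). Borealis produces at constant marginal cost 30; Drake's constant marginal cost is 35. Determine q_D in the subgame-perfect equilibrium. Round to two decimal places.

9.38

Solve by backward induction. Given q_B, the follower Drake maximises π_D = (120 - 2q_B - 2q_D)q_D - 35q_D.
Setting the follower's marginal profit to zero, 85 - 2q_B - 4q_D = 0, i.e. q_D = (85 - 2q_B)/4.
Borealis substitutes q_D(q_B) into its own profit: π_B = q_B(120 - 2q_B - (85 - 2q_B)/2) - 30q_B = (155/2 - q_B)q_B - 30q_B.
Leader FOC: 95/2 - 2q_B = 0, so q_B = 95/4.
Then q_D = (85 - 2·(95/4))/4 = 75/8.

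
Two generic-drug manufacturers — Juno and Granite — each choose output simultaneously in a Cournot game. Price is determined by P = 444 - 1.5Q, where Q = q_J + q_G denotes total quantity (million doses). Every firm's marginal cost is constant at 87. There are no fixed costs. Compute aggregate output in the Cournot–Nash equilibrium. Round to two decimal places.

A representative firm's profit is π_i = q_i(444 - 1.5Q) - 87q_i.
Setting ∂π_i/∂q_i = 0 with rivals' quantities fixed: 357 - 3q_i - (3/2)q_j = 0.
By symmetry each firm produces the same amount; substituting q_j = q_i yields q_i = 357/(9/2) = 238/3.
Total output Q = 238/3 + 238/3 = 476/3.

158.67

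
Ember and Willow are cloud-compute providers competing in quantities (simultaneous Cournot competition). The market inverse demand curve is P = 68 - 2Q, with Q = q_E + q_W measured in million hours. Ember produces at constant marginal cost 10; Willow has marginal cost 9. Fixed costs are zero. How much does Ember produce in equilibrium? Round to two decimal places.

9.50

Ember's profit: π_E = (68 - 2Q)q_E - (10q_E). Setting ∂π_E/∂q_E = 0: 58 - 4q_E - 2(q_W) = 0.
Willow's profit: π_W = (68 - 2Q)q_W - (9q_W). Setting ∂π_W/∂q_W = 0: 59 - 4q_W - 2(q_E) = 0.
So q_E = (58 - 2q_W)/4 and q_W = (59 - 2q_E)/4.
Substituting one into the other gives q_E = 19/2 and q_W = 10.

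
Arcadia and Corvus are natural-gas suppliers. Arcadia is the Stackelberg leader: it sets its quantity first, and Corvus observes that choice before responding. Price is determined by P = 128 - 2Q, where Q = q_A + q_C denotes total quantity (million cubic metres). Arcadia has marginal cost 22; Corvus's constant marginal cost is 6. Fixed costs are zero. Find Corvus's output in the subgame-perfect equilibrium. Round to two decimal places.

19.25

The follower Corvus best-responds to any q_A: π_C = (128 - 2Q)q_C - 6q_C.
∂π_C/∂q_C = 122 - 2q_A - 4q_C = 0 gives the reaction function q_C = (122 - 2q_A)/4.
Arcadia substitutes q_C(q_A) into its own profit: π_A = q_A(128 - 2q_A - (122 - 2q_A)/2) - 22q_A = (67 - q_A)q_A - 22q_A.
Maximising: ∂π_A/∂q_A = 45 - 2q_A = 0, giving q_A = 45/2.
Then q_C = (122 - 2·(45/2))/4 = 77/4.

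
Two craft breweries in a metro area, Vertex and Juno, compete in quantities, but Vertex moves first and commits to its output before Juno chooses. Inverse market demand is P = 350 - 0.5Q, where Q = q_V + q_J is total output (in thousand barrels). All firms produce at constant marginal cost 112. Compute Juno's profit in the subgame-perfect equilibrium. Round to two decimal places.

Solve by backward induction. Given q_V, the follower Juno maximises π_J = (350 - (1/2)q_V - (1/2)q_J)q_J - 112q_J.
Follower FOC: 238 - (1/2)q_V - q_J = 0, so q_J(q_V) = (238 - (1/2)q_V).
Vertex substitutes q_J(q_V) into its own profit: π_V = q_V(350 - (1/2)q_V - (238 - (1/2)q_V)/2) - 112q_V = (231 - (1/4)q_V)q_V - 112q_V.
Maximising: ∂π_V/∂q_V = 119 - (1/2)q_V = 0, giving q_V = 238.
Then q_J = (238 - (1/2)·238) = 119.
Price P = 350 - (1/2)·357 = 343/2.
Juno's profit: (343/2 - 112)·119 = 7080.5000.

7080.50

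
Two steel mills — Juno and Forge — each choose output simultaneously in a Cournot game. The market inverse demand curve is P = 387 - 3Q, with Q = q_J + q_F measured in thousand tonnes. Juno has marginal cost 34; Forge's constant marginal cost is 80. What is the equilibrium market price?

Juno's profit: π_J = (387 - 3Q)q_J - (34q_J). Setting ∂π_J/∂q_J = 0: 353 - 6q_J - 3(q_F) = 0.
Forge's profit: π_F = (387 - 3Q)q_F - (80q_F). Setting ∂π_F/∂q_F = 0: 307 - 6q_F - 3(q_J) = 0.
Rearranging gives the reaction functions q_J = (353 - 3q_F)/6 and q_F = (307 - 3q_J)/6.
Solving the pair: q_J = 133/3, q_F = 29.
Total output Q = 220/3, so price P = 387 - 3·(220/3) = 167.

167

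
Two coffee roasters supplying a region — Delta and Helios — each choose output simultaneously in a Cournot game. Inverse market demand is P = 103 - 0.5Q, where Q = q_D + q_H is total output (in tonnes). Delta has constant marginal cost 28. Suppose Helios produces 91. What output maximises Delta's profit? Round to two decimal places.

29.50

With the rival's output fixed at 91, Delta's profit is π_D = (103 - (1/2)·91 - (1/2)q_D)q_D - (28q_D) = (115/2 - (1/2)q_D)q_D - (28q_D).
∂π_D/∂q_D = 59/2 - q_D = 0, so q_D = 59/2.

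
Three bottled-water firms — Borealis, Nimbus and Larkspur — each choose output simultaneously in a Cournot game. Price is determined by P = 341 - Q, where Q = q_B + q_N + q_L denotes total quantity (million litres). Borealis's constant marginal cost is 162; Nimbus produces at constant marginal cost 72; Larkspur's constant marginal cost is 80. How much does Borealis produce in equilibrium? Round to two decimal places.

1.75

Borealis's profit: π_B = (341 - Q)q_B - (162q_B). Setting ∂π_B/∂q_B = 0: 179 - 2q_B - (q_N + q_L) = 0.
Nimbus's profit: π_N = (341 - Q)q_N - (72q_N). Setting ∂π_N/∂q_N = 0: 269 - 2q_N - (q_B + q_L) = 0.
Larkspur's profit: π_L = (341 - Q)q_L - (80q_L). Setting ∂π_L/∂q_L = 0: 261 - 2q_L - (q_B + q_N) = 0.
Adding the 3 first-order conditions: 709 − 4Q = 0, so Q = 709/4.
Back-substituting: q_B = (179 − 709/4) = 7/4, q_N = (269 − 709/4) = 367/4, q_L = (261 − 709/4) = 335/4.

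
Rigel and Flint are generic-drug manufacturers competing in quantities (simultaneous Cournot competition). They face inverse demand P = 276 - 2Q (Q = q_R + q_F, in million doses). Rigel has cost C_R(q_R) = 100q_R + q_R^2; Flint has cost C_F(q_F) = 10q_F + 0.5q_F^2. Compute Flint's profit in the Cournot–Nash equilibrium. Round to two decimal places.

5723.14

Rigel's profit: π_R = (276 - 2Q)q_R - (100q_R + q_R²). Setting ∂π_R/∂q_R = 0: 176 - 6q_R - 2(q_F) = 0.
Flint's profit: π_F = (276 - 2Q)q_F - (10q_F + (1/2)q_F²). Setting ∂π_F/∂q_F = 0: 266 - 5q_F - 2(q_R) = 0.
Best responses: q_R = (176 - 2q_F)/6, q_F = (266 - 2q_R)/5.
Solving the pair: q_R = 174/13, q_F = 622/13.
Price P = 276 - 2·(796/13) = 1996/13.
Flint's profit: (1996/13)·(622/13) - 10·(622/13) - (1/2)(622/13)² = 5723.1361.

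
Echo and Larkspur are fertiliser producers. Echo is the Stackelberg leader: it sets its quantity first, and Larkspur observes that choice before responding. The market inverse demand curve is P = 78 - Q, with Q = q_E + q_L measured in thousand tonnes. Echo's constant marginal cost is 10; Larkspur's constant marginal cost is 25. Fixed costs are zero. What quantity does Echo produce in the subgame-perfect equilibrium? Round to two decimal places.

41.50

The follower Larkspur best-responds to any q_E: π_L = (78 - Q)q_L - 25q_L.
Setting the follower's marginal profit to zero, 53 - q_E - 2q_L = 0, i.e. q_L = (53 - q_E)/2.
Echo substitutes q_L(q_E) into its own profit: π_E = q_E(78 - q_E - (53 - q_E)/2) - 10q_E = (103/2 - (1/2)q_E)q_E - 10q_E.
Maximising: ∂π_E/∂q_E = 83/2 - q_E = 0, giving q_E = 83/2.
Then q_L = (53 - 83/2)/2 = 23/4.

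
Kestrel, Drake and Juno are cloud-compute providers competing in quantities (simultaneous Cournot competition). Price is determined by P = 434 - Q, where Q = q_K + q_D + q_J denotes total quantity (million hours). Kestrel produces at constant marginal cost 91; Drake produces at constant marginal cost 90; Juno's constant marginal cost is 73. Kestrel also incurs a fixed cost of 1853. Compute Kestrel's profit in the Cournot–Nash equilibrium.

Kestrel's profit: π_K = (434 - Q)q_K - (91q_K). Setting ∂π_K/∂q_K = 0: 343 - 2q_K - (q_D + q_J) = 0.
Drake's profit: π_D = (434 - Q)q_D - (90q_D). Setting ∂π_D/∂q_D = 0: 344 - 2q_D - (q_K + q_J) = 0.
Juno's profit: π_J = (434 - Q)q_J - (73q_J). Setting ∂π_J/∂q_J = 0: 361 - 2q_J - (q_K + q_D) = 0.
Adding the 3 conditions: 1048 − 2Q − 2Q = 0, i.e. Q = 262.
Back-substituting: q_K = (343 − 262) = 81, q_D = (344 − 262) = 82, q_J = (361 − 262) = 99.
Price P = 434 - 262 = 172.
Kestrel's profit: (172 - 91)·81 - 1853 = 4708.

4708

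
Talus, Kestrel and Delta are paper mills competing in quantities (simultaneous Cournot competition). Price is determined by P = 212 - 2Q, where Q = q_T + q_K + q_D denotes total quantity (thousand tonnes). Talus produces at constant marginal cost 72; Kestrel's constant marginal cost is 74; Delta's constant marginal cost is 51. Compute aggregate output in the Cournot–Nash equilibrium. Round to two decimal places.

54.88

Talus's profit: π_T = (212 - 2Q)q_T - (72q_T). Setting ∂π_T/∂q_T = 0: 140 - 4q_T - 2(q_K + q_D) = 0.
Kestrel's profit: π_K = (212 - 2Q)q_K - (74q_K). Setting ∂π_K/∂q_K = 0: 138 - 4q_K - 2(q_T + q_D) = 0.
Delta's first-order condition: 161 - 4q_D - 2(q_T + q_K) = 0.
Adding the 3 conditions: 439 − 4Q − 4Q = 0, i.e. Q = 439/8.
Back-substituting: q_T = (140 − 439/4)/2 = 121/8, q_K = (138 − 439/4)/2 = 113/8, q_D = (161 − 439/4)/2 = 205/8.
Total output Q = 121/8 + 113/8 + 205/8 = 439/8.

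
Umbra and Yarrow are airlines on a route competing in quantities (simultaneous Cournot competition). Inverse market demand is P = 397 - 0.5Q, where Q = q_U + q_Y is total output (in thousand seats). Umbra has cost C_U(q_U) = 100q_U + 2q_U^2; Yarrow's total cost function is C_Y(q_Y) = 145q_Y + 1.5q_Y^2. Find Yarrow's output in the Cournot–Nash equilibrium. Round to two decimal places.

56.28

Umbra's profit: π_U = (397 - 0.5Q)q_U - (100q_U + 2q_U²). Setting ∂π_U/∂q_U = 0: 297 - 5q_U - (1/2)(q_Y) = 0.
Yarrow's first-order condition: 252 - 4q_Y - (1/2)(q_U) = 0.
So q_U = (297 - (1/2)q_Y)/5 and q_Y = (252 - (1/2)q_U)/4.
Substituting one into the other gives q_U = 53.7722 and q_Y = 56.2785.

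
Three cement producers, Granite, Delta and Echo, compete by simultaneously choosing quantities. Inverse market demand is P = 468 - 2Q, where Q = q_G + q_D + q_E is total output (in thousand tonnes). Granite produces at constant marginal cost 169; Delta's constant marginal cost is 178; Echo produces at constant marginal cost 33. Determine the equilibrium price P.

Granite's profit: π_G = (468 - 2Q)q_G - (169q_G). Setting ∂π_G/∂q_G = 0: 299 - 4q_G - 2(q_D + q_E) = 0.
Delta's profit: π_D = (468 - 2Q)q_D - (178q_D). Setting ∂π_D/∂q_D = 0: 290 - 4q_D - 2(q_G + q_E) = 0.
Echo's profit: π_E = (468 - 2Q)q_E - (33q_E). Setting ∂π_E/∂q_E = 0: 435 - 4q_E - 2(q_G + q_D) = 0.
Adding the 3 first-order conditions: 1024 − 8Q = 0, so Q = 128.
Back-substituting: q_G = (299 − 256)/2 = 43/2, q_D = (290 − 256)/2 = 17, q_E = (435 − 256)/2 = 179/2.
Total output Q = 128, so price P = 468 - 2·128 = 212.

212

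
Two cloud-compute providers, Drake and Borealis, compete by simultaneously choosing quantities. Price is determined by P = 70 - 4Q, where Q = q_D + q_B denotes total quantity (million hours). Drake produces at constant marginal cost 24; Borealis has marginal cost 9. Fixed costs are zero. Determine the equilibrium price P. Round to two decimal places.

34.33

Drake's profit: π_D = (70 - 4Q)q_D - (24q_D). Setting ∂π_D/∂q_D = 0: 46 - 8q_D - 4(q_B) = 0.
Borealis's profit: π_B = (70 - 4Q)q_B - (9q_B). Setting ∂π_B/∂q_B = 0: 61 - 8q_B - 4(q_D) = 0.
So q_D = (46 - 4q_B)/8 and q_B = (61 - 4q_D)/8.
Substituting one into the other gives q_D = 31/12 and q_B = 19/3.
Total output Q = 107/12, so price P = 70 - 4·(107/12) = 103/3.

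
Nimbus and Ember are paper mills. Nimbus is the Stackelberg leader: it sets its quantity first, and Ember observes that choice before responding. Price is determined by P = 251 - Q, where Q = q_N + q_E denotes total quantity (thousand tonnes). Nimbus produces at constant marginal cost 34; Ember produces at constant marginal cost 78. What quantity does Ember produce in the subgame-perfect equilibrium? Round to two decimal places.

The follower Ember best-responds to any q_N: π_E = (251 - Q)q_E - 78q_E.
Setting the follower's marginal profit to zero, 173 - q_N - 2q_E = 0, i.e. q_E = (173 - q_N)/2.
Nimbus substitutes q_E(q_N) into its own profit: π_N = q_N(251 - q_N - (173 - q_N)/2) - 34q_N = (329/2 - (1/2)q_N)q_N - 34q_N.
Maximising: ∂π_N/∂q_N = 261/2 - q_N = 0, giving q_N = 261/2.
Then q_E = (173 - 261/2)/2 = 85/4.

21.25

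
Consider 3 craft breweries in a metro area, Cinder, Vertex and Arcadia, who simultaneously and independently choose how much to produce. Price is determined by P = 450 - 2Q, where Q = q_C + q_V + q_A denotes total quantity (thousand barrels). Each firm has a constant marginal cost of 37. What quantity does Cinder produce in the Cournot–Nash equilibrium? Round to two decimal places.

Each firm earns π_i = (450 - 2Q)q_i - 37q_i.
Setting ∂π_i/∂q_i = 0 with rivals' quantities fixed: 413 - 4q_i - 2·Σ_{j≠i} q_j = 0.
With identical firms every q_j equals q_i, so Σ_{j≠i} q_j = 2q_i and 413 = 8q_i, giving q_i = 413/8.

51.63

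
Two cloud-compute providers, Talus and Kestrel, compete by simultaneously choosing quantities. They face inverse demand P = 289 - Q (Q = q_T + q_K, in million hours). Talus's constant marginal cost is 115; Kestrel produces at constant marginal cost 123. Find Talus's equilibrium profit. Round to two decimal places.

3680.44

Talus's profit: π_T = (289 - Q)q_T - (115q_T). Setting ∂π_T/∂q_T = 0: 174 - 2q_T - (q_K) = 0.
Kestrel's profit: π_K = (289 - Q)q_K - (123q_K). Setting ∂π_K/∂q_K = 0: 166 - 2q_K - (q_T) = 0.
Best responses: q_T = (174 - q_K)/2, q_K = (166 - q_T)/2.
Solving the pair: q_T = 182/3, q_K = 158/3.
Price P = 289 - 340/3 = 527/3.
Talus's profit: (527/3 - 115)·(182/3) = 3680.4444.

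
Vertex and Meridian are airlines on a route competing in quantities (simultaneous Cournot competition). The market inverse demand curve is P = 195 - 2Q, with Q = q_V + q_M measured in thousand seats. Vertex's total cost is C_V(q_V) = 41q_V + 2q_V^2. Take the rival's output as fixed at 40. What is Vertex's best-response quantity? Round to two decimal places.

With the rival's output fixed at 40, Vertex's profit is π_V = (195 - 2·40 - 2q_V)q_V - (41q_V + 2q_V²) = (115 - 2q_V)q_V - (41q_V + 2q_V²).
∂π_V/∂q_V = 74 - 8q_V = 0, so q_V = 37/4.

9.25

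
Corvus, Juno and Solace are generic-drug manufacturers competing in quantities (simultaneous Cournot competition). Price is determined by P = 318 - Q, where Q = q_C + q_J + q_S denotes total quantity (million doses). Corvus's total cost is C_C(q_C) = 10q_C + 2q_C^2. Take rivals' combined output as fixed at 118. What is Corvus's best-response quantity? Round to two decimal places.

31.67

With rivals' combined output fixed at 118, Corvus's profit is π_C = (318 - 118 - q_C)q_C - (10q_C + 2q_C²) = (200 - q_C)q_C - (10q_C + 2q_C²).
∂π_C/∂q_C = 190 - 6q_C = 0, so q_C = 95/3.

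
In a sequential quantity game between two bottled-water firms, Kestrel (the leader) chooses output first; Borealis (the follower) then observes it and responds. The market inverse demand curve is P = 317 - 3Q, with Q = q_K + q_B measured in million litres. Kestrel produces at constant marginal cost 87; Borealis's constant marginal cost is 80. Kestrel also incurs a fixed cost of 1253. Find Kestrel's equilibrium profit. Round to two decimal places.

Solve by backward induction. Given q_K, the follower Borealis maximises π_B = (317 - 3q_K - 3q_B)q_B - 80q_B.
Follower FOC: 237 - 3q_K - 6q_B = 0, so q_B(q_K) = (237 - 3q_K)/6.
The leader anticipates this reaction. Substituting into P = 317 - 3Q gives P = 397/2 - (3/2)q_K, so π_K = (397/2 - (3/2)q_K)q_K - 87q_K.
Maximising: ∂π_K/∂q_K = 223/2 - 3q_K = 0, giving q_K = 223/6.
Then q_B = (237 - 3·(223/6))/6 = 251/12.
Price P = 317 - 3·(697/12) = 571/4.
Kestrel's profit: (571/4 - 87)·(223/6) - 1253 = 819.0417.

819.04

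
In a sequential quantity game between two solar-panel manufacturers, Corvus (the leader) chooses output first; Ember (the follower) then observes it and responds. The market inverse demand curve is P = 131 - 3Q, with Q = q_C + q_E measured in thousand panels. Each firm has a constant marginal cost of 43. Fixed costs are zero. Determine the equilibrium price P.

Solve by backward induction. Given q_C, the follower Ember maximises π_E = (131 - 3q_C - 3q_E)q_E - 43q_E.
∂π_E/∂q_E = 88 - 3q_C - 6q_E = 0 gives the reaction function q_E = (88 - 3q_C)/6.
Corvus substitutes q_E(q_C) into its own profit: π_C = q_C(131 - 3q_C - (88 - 3q_C)/2) - 43q_C = (87 - (3/2)q_C)q_C - 43q_C.
The leader's first-order condition 44 - 3q_C = 0 yields q_C = 44/3.
Then q_E = (88 - 3·(44/3))/6 = 22/3.
Total output Q = 22, so price P = 131 - 3·22 = 65.

65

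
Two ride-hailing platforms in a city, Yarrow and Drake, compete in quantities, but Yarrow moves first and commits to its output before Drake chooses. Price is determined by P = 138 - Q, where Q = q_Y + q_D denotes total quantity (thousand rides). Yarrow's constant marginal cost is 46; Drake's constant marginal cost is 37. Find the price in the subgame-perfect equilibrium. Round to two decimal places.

66.75

The follower Drake best-responds to any q_Y: π_D = (138 - Q)q_D - 37q_D.
Follower FOC: 101 - q_Y - 2q_D = 0, so q_D(q_Y) = (101 - q_Y)/2.
Yarrow substitutes q_D(q_Y) into its own profit: π_Y = q_Y(138 - q_Y - (101 - q_Y)/2) - 46q_Y = (175/2 - (1/2)q_Y)q_Y - 46q_Y.
Leader FOC: 83/2 - q_Y = 0, so q_Y = 83/2.
Then q_D = (101 - 83/2)/2 = 119/4.
Total output Q = 285/4, so price P = 138 - 285/4 = 267/4.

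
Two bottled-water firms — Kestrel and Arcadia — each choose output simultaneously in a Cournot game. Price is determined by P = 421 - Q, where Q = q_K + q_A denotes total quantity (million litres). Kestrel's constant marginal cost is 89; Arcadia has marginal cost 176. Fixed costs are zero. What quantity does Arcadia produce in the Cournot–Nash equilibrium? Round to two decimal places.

52.67

Kestrel's profit: π_K = (421 - Q)q_K - (89q_K). Setting ∂π_K/∂q_K = 0: 332 - 2q_K - (q_A) = 0.
Arcadia's profit: π_A = (421 - Q)q_A - (176q_A). Setting ∂π_A/∂q_A = 0: 245 - 2q_A - (q_K) = 0.
Best responses: q_K = (332 - q_A)/2, q_A = (245 - q_K)/2.
Solving the pair: q_K = 419/3, q_A = 158/3.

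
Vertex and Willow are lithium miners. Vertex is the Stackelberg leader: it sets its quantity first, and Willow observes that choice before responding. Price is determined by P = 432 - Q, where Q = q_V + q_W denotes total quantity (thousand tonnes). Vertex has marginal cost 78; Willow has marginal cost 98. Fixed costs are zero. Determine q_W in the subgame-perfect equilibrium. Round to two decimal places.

73.50

The follower Willow best-responds to any q_V: π_W = (432 - Q)q_W - 98q_W.
∂π_W/∂q_W = 334 - q_V - 2q_W = 0 gives the reaction function q_W = (334 - q_V)/2.
The leader anticipates this reaction. Substituting into P = 432 - Q gives P = 265 - (1/2)q_V, so π_V = (265 - (1/2)q_V)q_V - 78q_V.
Maximising: ∂π_V/∂q_V = 187 - q_V = 0, giving q_V = 187.
Then q_W = (334 - 187)/2 = 147/2.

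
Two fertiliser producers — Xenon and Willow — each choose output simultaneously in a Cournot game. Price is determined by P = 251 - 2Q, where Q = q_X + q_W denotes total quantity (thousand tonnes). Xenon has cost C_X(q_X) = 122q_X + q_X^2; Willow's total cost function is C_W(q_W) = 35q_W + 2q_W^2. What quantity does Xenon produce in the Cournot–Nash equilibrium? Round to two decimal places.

Xenon's profit: π_X = (251 - 2Q)q_X - (122q_X + q_X²). Setting ∂π_X/∂q_X = 0: 129 - 6q_X - 2(q_W) = 0.
Willow's first-order condition: 216 - 8q_W - 2(q_X) = 0.
So q_X = (129 - 2q_W)/6 and q_W = (216 - 2q_X)/8.
Solving the pair: q_X = 150/11, q_W = 519/22.

13.64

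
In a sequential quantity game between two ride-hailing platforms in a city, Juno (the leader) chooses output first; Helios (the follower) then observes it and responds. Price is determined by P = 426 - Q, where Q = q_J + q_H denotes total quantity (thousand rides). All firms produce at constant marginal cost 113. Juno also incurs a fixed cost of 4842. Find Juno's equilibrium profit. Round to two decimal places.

The follower Helios best-responds to any q_J: π_H = (426 - Q)q_H - 113q_H.
∂π_H/∂q_H = 313 - q_J - 2q_H = 0 gives the reaction function q_H = (313 - q_J)/2.
The leader anticipates this reaction. Substituting into P = 426 - Q gives P = 539/2 - (1/2)q_J, so π_J = (539/2 - (1/2)q_J)q_J - 113q_J.
The leader's first-order condition 313/2 - q_J = 0 yields q_J = 313/2.
Then q_H = (313 - 313/2)/2 = 313/4.
Price P = 426 - 939/4 = 765/4.
Juno's profit: (765/4 - 113)·(313/2) - 4842 = 7404.1250.

7404.13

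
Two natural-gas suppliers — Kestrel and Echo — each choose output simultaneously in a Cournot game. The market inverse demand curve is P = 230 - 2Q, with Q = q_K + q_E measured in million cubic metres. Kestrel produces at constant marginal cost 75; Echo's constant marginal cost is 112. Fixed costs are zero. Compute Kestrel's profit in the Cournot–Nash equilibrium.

Kestrel's profit: π_K = (230 - 2Q)q_K - (75q_K). Setting ∂π_K/∂q_K = 0: 155 - 4q_K - 2(q_E) = 0.
Echo's first-order condition: 118 - 4q_E - 2(q_K) = 0.
Best responses: q_K = (155 - 2q_E)/4, q_E = (118 - 2q_K)/4.
Substituting one into the other gives q_K = 32 and q_E = 27/2.
Price P = 230 - 2·(91/2) = 139.
Kestrel's profit: (139 - 75)·32 = 2048.

2048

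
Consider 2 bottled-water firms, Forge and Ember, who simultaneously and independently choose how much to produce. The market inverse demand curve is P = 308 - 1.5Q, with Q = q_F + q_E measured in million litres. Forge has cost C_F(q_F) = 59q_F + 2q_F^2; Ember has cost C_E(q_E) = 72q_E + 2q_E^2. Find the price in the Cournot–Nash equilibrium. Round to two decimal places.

222.41

Forge's profit: π_F = (308 - 1.5Q)q_F - (59q_F + 2q_F²). Setting ∂π_F/∂q_F = 0: 249 - 7q_F - (3/2)(q_E) = 0.
Ember's first-order condition: 236 - 7q_E - (3/2)(q_F) = 0.
So q_F = (249 - (3/2)q_E)/7 and q_E = (236 - (3/2)q_F)/7.
Substituting one into the other gives q_F = 29.7112 and q_E = 27.3476.
Total output Q = 970/17, so price P = 308 - (3/2)·(970/17) = 222.4118.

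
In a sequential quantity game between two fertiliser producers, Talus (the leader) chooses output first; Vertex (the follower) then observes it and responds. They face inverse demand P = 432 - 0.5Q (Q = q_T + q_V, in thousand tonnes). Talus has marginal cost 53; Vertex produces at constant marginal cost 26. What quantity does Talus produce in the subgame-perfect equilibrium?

Solve by backward induction. Given q_T, the follower Vertex maximises π_V = (432 - (1/2)q_T - (1/2)q_V)q_V - 26q_V.
Follower FOC: 406 - (1/2)q_T - q_V = 0, so q_V(q_T) = (406 - (1/2)q_T).
Talus substitutes q_V(q_T) into its own profit: π_T = q_T(432 - (1/2)q_T - (406 - (1/2)q_T)/2) - 53q_T = (229 - (1/4)q_T)q_T - 53q_T.
The leader's first-order condition 176 - (1/2)q_T = 0 yields q_T = 352.
Then q_V = (406 - (1/2)·352) = 230.

352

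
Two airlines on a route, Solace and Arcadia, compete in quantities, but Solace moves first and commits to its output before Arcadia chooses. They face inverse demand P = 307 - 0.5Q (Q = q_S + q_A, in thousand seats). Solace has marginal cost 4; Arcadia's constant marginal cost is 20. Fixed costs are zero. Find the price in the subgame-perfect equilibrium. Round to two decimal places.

83.75

Solve by backward induction. Given q_S, the follower Arcadia maximises π_A = (307 - (1/2)q_S - (1/2)q_A)q_A - 20q_A.
∂π_A/∂q_A = 287 - (1/2)q_S - q_A = 0 gives the reaction function q_A = (287 - (1/2)q_S).
The leader anticipates this reaction. Substituting into P = 307 - 0.5Q gives P = 327/2 - (1/4)q_S, so π_S = (327/2 - (1/4)q_S)q_S - 4q_S.
The leader's first-order condition 319/2 - (1/2)q_S = 0 yields q_S = 319.
Then q_A = (287 - (1/2)·319) = 255/2.
Total output Q = 893/2, so price P = 307 - (1/2)·(893/2) = 335/4.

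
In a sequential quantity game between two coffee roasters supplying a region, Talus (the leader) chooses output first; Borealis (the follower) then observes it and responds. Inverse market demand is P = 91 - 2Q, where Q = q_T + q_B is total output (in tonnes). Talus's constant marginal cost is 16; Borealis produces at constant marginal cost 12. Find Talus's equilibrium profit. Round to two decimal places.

Solve by backward induction. Given q_T, the follower Borealis maximises π_B = (91 - 2q_T - 2q_B)q_B - 12q_B.
Setting the follower's marginal profit to zero, 79 - 2q_T - 4q_B = 0, i.e. q_B = (79 - 2q_T)/4.
Talus substitutes q_B(q_T) into its own profit: π_T = q_T(91 - 2q_T - (79 - 2q_T)/2) - 16q_T = (103/2 - q_T)q_T - 16q_T.
The leader's first-order condition 71/2 - 2q_T = 0 yields q_T = 71/4.
Then q_B = (79 - 2·(71/4))/4 = 87/8.
Price P = 91 - 2·(229/8) = 135/4.
Talus's profit: (135/4 - 16)·(71/4) = 315.0625.

315.06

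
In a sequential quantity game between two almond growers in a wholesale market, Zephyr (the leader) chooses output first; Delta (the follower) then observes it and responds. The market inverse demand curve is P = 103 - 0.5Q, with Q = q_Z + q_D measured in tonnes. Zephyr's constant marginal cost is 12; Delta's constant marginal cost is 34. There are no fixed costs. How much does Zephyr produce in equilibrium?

113

Solve by backward induction. Given q_Z, the follower Delta maximises π_D = (103 - (1/2)q_Z - (1/2)q_D)q_D - 34q_D.
Follower FOC: 69 - (1/2)q_Z - q_D = 0, so q_D(q_Z) = (69 - (1/2)q_Z).
The leader anticipates this reaction. Substituting into P = 103 - 0.5Q gives P = 137/2 - (1/4)q_Z, so π_Z = (137/2 - (1/4)q_Z)q_Z - 12q_Z.
Leader FOC: 113/2 - (1/2)q_Z = 0, so q_Z = 113.
Then q_D = (69 - (1/2)·113) = 25/2.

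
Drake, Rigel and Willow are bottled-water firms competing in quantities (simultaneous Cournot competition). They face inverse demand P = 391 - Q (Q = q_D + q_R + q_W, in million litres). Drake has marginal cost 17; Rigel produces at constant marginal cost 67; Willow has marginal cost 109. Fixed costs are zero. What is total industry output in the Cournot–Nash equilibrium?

245

Drake's profit: π_D = (391 - Q)q_D - (17q_D). Setting ∂π_D/∂q_D = 0: 374 - 2q_D - (q_R + q_W) = 0.
Rigel's first-order condition: 324 - 2q_R - (q_D + q_W) = 0.
Willow's first-order condition: 282 - 2q_W - (q_D + q_R) = 0.
Adding the 3 conditions: 980 − 2Q − 2Q = 0, i.e. Q = 245.
Back-substituting: q_D = (374 − 245) = 129, q_R = (324 − 245) = 79, q_W = (282 − 245) = 37.
Total output Q = 129 + 79 + 37 = 245.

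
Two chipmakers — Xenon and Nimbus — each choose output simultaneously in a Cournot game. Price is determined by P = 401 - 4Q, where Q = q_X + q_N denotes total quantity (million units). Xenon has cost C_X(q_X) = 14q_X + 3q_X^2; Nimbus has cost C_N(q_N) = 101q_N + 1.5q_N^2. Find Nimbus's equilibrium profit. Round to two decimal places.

2031.19

Xenon's profit: π_X = (401 - 4Q)q_X - (14q_X + 3q_X²). Setting ∂π_X/∂q_X = 0: 387 - 14q_X - 4(q_N) = 0.
Nimbus's profit: π_N = (401 - 4Q)q_N - (101q_N + (3/2)q_N²). Setting ∂π_N/∂q_N = 0: 300 - 11q_N - 4(q_X) = 0.
Rearranging gives the reaction functions q_X = (387 - 4q_N)/14 and q_N = (300 - 4q_X)/11.
Substituting one into the other gives q_X = 1019/46 and q_N = 442/23.
Price P = 401 - 4·(1903/46) = 235.5217.
Nimbus's profit: 235.5217·(442/23) - 101·(442/23) - (3/2)(442/23)² = 2031.1947.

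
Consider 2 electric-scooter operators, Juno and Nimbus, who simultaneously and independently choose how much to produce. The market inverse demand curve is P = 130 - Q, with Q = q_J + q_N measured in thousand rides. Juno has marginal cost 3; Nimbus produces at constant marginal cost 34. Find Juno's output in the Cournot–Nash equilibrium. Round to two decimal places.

52.67

Juno's profit: π_J = (130 - Q)q_J - (3q_J). Setting ∂π_J/∂q_J = 0: 127 - 2q_J - (q_N) = 0.
Nimbus's profit: π_N = (130 - Q)q_N - (34q_N). Setting ∂π_N/∂q_N = 0: 96 - 2q_N - (q_J) = 0.
Rearranging gives the reaction functions q_J = (127 - q_N)/2 and q_N = (96 - q_J)/2.
Solving the pair: q_J = 158/3, q_N = 65/3.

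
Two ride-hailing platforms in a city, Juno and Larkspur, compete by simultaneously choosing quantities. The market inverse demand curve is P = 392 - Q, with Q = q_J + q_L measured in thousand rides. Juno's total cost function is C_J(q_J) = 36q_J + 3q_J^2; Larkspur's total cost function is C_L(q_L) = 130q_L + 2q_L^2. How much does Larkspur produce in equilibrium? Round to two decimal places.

37.02

Juno's profit: π_J = (392 - Q)q_J - (36q_J + 3q_J²). Setting ∂π_J/∂q_J = 0: 356 - 8q_J - (q_L) = 0.
Larkspur's profit: π_L = (392 - Q)q_L - (130q_L + 2q_L²). Setting ∂π_L/∂q_L = 0: 262 - 6q_L - (q_J) = 0.
So q_J = (356 - q_L)/8 and q_L = (262 - q_J)/6.
Solving the pair: q_J = 1874/47, q_L = 1740/47.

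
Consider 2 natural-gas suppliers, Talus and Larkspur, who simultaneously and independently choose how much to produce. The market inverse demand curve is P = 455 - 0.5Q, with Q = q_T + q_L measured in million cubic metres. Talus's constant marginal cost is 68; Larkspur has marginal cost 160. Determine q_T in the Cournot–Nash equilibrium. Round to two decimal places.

Talus's profit: π_T = (455 - 0.5Q)q_T - (68q_T). Setting ∂π_T/∂q_T = 0: 387 - q_T - (1/2)(q_L) = 0.
Larkspur's profit: π_L = (455 - 0.5Q)q_L - (160q_L). Setting ∂π_L/∂q_L = 0: 295 - q_L - (1/2)(q_T) = 0.
Rearranging gives the reaction functions q_T = (387 - (1/2)q_L) and q_L = (295 - (1/2)q_T).
Solving the pair: q_T = 958/3, q_L = 406/3.

319.33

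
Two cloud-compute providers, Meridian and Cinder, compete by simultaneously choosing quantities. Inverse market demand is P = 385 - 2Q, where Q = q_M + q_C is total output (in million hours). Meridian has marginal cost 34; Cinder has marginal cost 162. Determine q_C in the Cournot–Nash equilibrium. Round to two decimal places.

15.83

Meridian's profit: π_M = (385 - 2Q)q_M - (34q_M). Setting ∂π_M/∂q_M = 0: 351 - 4q_M - 2(q_C) = 0.
Cinder's profit: π_C = (385 - 2Q)q_C - (162q_C). Setting ∂π_C/∂q_C = 0: 223 - 4q_C - 2(q_M) = 0.
Best responses: q_M = (351 - 2q_C)/4, q_C = (223 - 2q_M)/4.
Substituting one into the other gives q_M = 479/6 and q_C = 95/6.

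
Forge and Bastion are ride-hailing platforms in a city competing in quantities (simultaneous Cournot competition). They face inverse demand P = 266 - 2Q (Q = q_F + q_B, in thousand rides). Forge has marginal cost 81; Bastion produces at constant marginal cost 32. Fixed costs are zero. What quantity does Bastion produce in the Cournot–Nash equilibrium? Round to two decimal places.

47.17

Forge's profit: π_F = (266 - 2Q)q_F - (81q_F). Setting ∂π_F/∂q_F = 0: 185 - 4q_F - 2(q_B) = 0.
Bastion's profit: π_B = (266 - 2Q)q_B - (32q_B). Setting ∂π_B/∂q_B = 0: 234 - 4q_B - 2(q_F) = 0.
So q_F = (185 - 2q_B)/4 and q_B = (234 - 2q_F)/4.
Solving the pair: q_F = 68/3, q_B = 283/6.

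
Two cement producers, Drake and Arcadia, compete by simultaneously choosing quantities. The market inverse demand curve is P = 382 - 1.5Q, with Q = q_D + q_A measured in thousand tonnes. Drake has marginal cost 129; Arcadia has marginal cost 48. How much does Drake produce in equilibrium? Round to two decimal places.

38.22

Drake's profit: π_D = (382 - 1.5Q)q_D - (129q_D). Setting ∂π_D/∂q_D = 0: 253 - 3q_D - (3/2)(q_A) = 0.
Arcadia's profit: π_A = (382 - 1.5Q)q_A - (48q_A). Setting ∂π_A/∂q_A = 0: 334 - 3q_A - (3/2)(q_D) = 0.
Rearranging gives the reaction functions q_D = (253 - (3/2)q_A)/3 and q_A = (334 - (3/2)q_D)/3.
Solving the pair: q_D = 344/9, q_A = 830/9.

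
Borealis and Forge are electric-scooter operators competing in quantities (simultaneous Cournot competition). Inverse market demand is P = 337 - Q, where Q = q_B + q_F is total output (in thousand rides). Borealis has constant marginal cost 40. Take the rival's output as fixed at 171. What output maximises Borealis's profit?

63

With the rival's output fixed at 171, Borealis's profit is π_B = (337 - 171 - q_B)q_B - (40q_B) = (166 - q_B)q_B - (40q_B).
∂π_B/∂q_B = 126 - 2q_B = 0, so q_B = 63.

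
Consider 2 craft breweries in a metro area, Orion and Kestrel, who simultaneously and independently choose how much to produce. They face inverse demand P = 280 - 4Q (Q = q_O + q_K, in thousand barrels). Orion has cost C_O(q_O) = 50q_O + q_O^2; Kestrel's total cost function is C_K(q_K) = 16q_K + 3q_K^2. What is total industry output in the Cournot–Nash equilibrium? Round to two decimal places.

Orion's profit: π_O = (280 - 4Q)q_O - (50q_O + q_O²). Setting ∂π_O/∂q_O = 0: 230 - 10q_O - 4(q_K) = 0.
Kestrel's first-order condition: 264 - 14q_K - 4(q_O) = 0.
Best responses: q_O = (230 - 4q_K)/10, q_K = (264 - 4q_O)/14.
Solving the pair: q_O = 541/31, q_K = 430/31.
Total output Q = 541/31 + 430/31 = 971/31.

31.32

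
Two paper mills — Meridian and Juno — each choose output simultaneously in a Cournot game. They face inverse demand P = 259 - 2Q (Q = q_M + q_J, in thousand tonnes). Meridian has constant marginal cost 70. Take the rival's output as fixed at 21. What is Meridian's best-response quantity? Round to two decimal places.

With the rival's output fixed at 21, Meridian's profit is π_M = (259 - 2·21 - 2q_M)q_M - (70q_M) = (217 - 2q_M)q_M - (70q_M).
∂π_M/∂q_M = 147 - 4q_M = 0, so q_M = 147/4.

36.75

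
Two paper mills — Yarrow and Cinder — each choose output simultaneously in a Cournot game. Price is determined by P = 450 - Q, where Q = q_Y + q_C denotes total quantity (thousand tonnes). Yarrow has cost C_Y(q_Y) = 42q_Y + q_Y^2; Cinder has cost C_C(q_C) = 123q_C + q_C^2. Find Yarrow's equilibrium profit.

Yarrow's profit: π_Y = (450 - Q)q_Y - (42q_Y + q_Y²). Setting ∂π_Y/∂q_Y = 0: 408 - 4q_Y - (q_C) = 0.
Cinder's first-order condition: 327 - 4q_C - (q_Y) = 0.
So q_Y = (408 - q_C)/4 and q_C = (327 - q_Y)/4.
Solving the pair: q_Y = 87, q_C = 60.
Price P = 450 - 147 = 303.
Yarrow's profit: 303·87 - 42·87 - 87² = 15138.

15138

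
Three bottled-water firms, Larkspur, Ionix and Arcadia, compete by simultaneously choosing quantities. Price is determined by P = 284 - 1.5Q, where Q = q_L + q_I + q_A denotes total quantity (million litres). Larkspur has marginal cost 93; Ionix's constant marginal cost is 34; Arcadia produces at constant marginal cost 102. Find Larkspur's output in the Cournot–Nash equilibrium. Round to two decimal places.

Larkspur's profit: π_L = (284 - 1.5Q)q_L - (93q_L). Setting ∂π_L/∂q_L = 0: 191 - 3q_L - (3/2)(q_I + q_A) = 0.
Ionix's first-order condition: 250 - 3q_I - (3/2)(q_L + q_A) = 0.
Arcadia's profit: π_A = (284 - 1.5Q)q_A - (102q_A). Setting ∂π_A/∂q_A = 0: 182 - 3q_A - (3/2)(q_L + q_I) = 0.
Adding the 3 first-order conditions: 623 − 6Q = 0, so Q = 623/6.
Back-substituting: q_L = (191 − 623/4)/(3/2) = 47/2, q_I = (250 − 623/4)/(3/2) = 377/6, q_A = (182 − 623/4)/(3/2) = 35/2.

23.50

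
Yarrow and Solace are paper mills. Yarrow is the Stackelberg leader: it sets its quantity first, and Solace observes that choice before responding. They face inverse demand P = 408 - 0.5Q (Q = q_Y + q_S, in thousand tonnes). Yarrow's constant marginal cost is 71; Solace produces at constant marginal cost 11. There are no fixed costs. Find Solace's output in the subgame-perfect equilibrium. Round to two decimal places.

258.50

Solve by backward induction. Given q_Y, the follower Solace maximises π_S = (408 - (1/2)q_Y - (1/2)q_S)q_S - 11q_S.
∂π_S/∂q_S = 397 - (1/2)q_Y - q_S = 0 gives the reaction function q_S = (397 - (1/2)q_Y).
Yarrow substitutes q_S(q_Y) into its own profit: π_Y = q_Y(408 - (1/2)q_Y - (397 - (1/2)q_Y)/2) - 71q_Y = (419/2 - (1/4)q_Y)q_Y - 71q_Y.
Leader FOC: 277/2 - (1/2)q_Y = 0, so q_Y = 277.
Then q_S = (397 - (1/2)·277) = 517/2.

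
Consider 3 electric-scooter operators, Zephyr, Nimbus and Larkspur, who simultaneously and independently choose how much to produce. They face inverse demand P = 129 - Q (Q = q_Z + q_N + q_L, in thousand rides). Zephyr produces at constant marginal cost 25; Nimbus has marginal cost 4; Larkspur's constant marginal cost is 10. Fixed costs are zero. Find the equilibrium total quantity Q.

87

Zephyr's profit: π_Z = (129 - Q)q_Z - (25q_Z). Setting ∂π_Z/∂q_Z = 0: 104 - 2q_Z - (q_N + q_L) = 0.
Nimbus's first-order condition: 125 - 2q_N - (q_Z + q_L) = 0.
Larkspur's first-order condition: 119 - 2q_L - (q_Z + q_N) = 0.
Summing all 3 equations gives 348 − 4Q = 0, hence Q = 87.
Back-substituting: q_Z = (104 − 87) = 17, q_N = (125 − 87) = 38, q_L = (119 − 87) = 32.
Total output Q = 17 + 38 + 32 = 87.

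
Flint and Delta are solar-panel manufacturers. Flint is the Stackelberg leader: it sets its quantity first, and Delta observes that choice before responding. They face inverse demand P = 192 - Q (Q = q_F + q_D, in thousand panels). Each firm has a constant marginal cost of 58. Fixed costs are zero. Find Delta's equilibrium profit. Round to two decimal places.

1122.25

The follower Delta best-responds to any q_F: π_D = (192 - Q)q_D - 58q_D.
Follower FOC: 134 - q_F - 2q_D = 0, so q_D(q_F) = (134 - q_F)/2.
The leader anticipates this reaction. Substituting into P = 192 - Q gives P = 125 - (1/2)q_F, so π_F = (125 - (1/2)q_F)q_F - 58q_F.
The leader's first-order condition 67 - q_F = 0 yields q_F = 67.
Then q_D = (134 - 67)/2 = 67/2.
Price P = 192 - 201/2 = 183/2.
Delta's profit: (183/2 - 58)·(67/2) = 1122.2500.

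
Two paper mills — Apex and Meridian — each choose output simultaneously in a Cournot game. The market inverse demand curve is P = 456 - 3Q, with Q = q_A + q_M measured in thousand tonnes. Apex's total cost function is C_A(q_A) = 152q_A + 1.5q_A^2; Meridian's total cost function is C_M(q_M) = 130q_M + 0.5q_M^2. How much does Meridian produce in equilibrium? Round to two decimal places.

37.44

Apex's profit: π_A = (456 - 3Q)q_A - (152q_A + (3/2)q_A²). Setting ∂π_A/∂q_A = 0: 304 - 9q_A - 3(q_M) = 0.
Meridian's first-order condition: 326 - 7q_M - 3(q_A) = 0.
Rearranging gives the reaction functions q_A = (304 - 3q_M)/9 and q_M = (326 - 3q_A)/7.
Solving the pair: q_A = 575/27, q_M = 337/9.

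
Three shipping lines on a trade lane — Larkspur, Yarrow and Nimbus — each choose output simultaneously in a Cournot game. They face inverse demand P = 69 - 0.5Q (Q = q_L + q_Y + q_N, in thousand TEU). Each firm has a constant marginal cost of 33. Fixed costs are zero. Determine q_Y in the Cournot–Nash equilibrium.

Each firm earns π_i = (69 - 0.5Q)q_i - 33q_i.
First-order condition (treating rivals' output as given): 36 - q_i - (1/2)·Σ_{j≠i} q_j = 0.
With identical firms every q_j equals q_i, so Σ_{j≠i} q_j = 2q_i and 36 = 2q_i, giving q_i = 18.

18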